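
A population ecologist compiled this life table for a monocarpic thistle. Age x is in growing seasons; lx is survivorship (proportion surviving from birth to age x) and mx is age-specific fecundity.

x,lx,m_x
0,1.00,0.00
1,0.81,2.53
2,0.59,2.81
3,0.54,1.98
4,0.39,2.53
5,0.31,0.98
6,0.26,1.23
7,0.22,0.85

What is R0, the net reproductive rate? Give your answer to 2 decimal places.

6.57

lx·mx by age: 0, 2.0493, 1.6579, 1.0692, 0.9867, 0.3038, 0.3198, 0.187
R0 = Σ lx·mx = 6.5737 → 6.57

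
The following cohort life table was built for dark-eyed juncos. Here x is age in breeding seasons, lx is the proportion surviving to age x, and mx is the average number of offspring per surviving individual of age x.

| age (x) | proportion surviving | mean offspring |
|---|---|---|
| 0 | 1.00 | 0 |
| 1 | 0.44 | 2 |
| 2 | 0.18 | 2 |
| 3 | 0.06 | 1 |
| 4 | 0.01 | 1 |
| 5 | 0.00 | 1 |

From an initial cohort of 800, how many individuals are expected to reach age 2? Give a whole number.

Expected survivors = N0 · l_2 = 800 × 0.18 = 144 → 144

144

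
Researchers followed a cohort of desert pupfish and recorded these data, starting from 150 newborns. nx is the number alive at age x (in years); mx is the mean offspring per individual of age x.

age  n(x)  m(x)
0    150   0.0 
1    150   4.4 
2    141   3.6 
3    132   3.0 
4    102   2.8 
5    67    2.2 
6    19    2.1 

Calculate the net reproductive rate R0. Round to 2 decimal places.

lx = nx/n0 = nx/150: 1, 1, 0.94, 0.88, 0.68, 0.44667…, 0.12667…
lx·mx by age: 0, 4.4, 3.384, 2.64, 1.904, 0.982667…, 0.266…
R0 = Σ lx·mx = 13.576667… → 13.58

13.58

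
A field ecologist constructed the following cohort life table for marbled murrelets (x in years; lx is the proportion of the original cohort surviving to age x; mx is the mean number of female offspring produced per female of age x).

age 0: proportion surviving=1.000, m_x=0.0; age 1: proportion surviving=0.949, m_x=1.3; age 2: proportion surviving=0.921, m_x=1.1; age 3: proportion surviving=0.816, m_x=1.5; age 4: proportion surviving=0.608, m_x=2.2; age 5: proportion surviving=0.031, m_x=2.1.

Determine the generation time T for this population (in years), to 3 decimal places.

2.587

lx·mx: 0, 1.2337, 1.0131, 1.224, 1.3376, 0.0651 → R0 = 4.8735
x·lx·mx: 0, 1.2337, 2.0262, 3.672, 5.3504, 0.3255 → Σ = 12.6078
T = 12.6078 / 4.8735 = 2.587011… → 2.587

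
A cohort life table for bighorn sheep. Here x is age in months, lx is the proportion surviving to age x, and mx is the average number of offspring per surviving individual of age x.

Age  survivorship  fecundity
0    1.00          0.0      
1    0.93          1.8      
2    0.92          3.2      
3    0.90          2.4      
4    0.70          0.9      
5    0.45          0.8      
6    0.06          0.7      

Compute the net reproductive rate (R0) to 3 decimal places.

lx·mx by age: 0, 1.674, 2.944, 2.16, 0.63, 0.36, 0.042
R0 = Σ lx·mx = 7.81 → 7.810

7.810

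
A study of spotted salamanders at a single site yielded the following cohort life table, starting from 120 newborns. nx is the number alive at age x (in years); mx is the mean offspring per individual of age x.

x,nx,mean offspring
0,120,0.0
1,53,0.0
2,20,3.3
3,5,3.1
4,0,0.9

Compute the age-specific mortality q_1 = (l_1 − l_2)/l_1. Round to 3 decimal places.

lx = nx/n0 = nx/120: 1, 0.44167…, 0.16667…, 0.04167…, 0
q_1 = (l_1 − l_2) / l_1 = (0.441667… − 0.166667…) / 0.441667…
     = 0.275… / 0.441667… = 0.622642… → 0.623

0.623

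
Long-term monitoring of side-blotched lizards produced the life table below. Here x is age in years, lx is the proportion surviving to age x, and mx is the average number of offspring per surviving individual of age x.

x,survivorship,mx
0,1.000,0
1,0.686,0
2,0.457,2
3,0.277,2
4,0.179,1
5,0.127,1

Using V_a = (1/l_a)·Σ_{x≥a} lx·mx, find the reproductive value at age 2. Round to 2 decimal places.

3.88

lx·mx for x ≥ 2: 0.914, 0.554, 0.179, 0.127 → sum = 1.774
V_2 = 1.774 / l_2 = 1.774 / 0.457 = 3.881838… → 3.88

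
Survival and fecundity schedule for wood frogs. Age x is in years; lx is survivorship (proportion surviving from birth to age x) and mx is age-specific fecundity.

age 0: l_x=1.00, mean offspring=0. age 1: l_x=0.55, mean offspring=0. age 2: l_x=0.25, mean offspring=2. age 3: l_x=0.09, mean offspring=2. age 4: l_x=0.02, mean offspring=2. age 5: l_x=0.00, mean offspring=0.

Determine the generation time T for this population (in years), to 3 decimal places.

2.361

lx·mx: 0, 0, 0.5, 0.18, 0.04, 0 → R0 = 0.72
x·lx·mx: 0, 0, 1, 0.54, 0.16, 0 → Σ = 1.7
T = 1.7 / 0.72 = 2.361111… → 2.361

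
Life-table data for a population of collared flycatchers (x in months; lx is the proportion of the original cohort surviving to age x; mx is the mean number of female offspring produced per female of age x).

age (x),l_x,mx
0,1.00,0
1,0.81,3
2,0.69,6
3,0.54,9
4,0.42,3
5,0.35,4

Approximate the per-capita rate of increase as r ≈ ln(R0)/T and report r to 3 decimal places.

0.999

R0 = Σ lx·mx = 0 + 2.43 + 4.14 + 4.86 + 1.26 + 1.4 = 14.09
Σ x·lx·mx = 37.33; T = 37.33/14.09 = 2.6494…
r ≈ ln(R0)/T = ln(14.09)/2.6494… = 0.99852… → 0.999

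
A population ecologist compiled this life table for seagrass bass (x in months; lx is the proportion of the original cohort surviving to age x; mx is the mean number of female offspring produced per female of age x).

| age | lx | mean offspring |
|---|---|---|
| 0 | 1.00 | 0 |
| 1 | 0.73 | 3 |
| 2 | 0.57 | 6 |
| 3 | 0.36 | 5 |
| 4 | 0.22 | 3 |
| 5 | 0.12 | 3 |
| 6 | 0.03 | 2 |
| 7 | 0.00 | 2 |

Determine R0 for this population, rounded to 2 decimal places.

lx·mx by age: 0, 2.19, 3.42, 1.8, 0.66, 0.36, 0.06, 0
R0 = Σ lx·mx = 8.49 → 8.49

8.49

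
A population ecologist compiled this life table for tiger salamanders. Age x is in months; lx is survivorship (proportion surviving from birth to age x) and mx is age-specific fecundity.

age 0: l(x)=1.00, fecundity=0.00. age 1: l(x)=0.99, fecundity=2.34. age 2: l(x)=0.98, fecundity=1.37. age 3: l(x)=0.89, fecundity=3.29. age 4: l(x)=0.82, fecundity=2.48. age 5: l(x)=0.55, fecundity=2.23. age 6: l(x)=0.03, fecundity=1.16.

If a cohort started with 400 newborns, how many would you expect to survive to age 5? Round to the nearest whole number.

220

Expected survivors = N0 · l_5 = 400 × 0.55 = 220 → 220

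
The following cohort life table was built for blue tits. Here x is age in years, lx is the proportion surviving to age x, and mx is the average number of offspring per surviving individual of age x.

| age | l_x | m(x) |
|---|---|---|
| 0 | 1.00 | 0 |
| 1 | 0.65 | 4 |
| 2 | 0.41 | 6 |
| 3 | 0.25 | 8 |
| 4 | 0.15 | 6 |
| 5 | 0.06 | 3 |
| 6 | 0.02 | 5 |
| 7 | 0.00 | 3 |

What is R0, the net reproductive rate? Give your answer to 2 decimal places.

lx·mx by age: 0, 2.6, 2.46, 2, 0.9, 0.18, 0.1, 0
R0 = Σ lx·mx = 8.24 → 8.24

8.24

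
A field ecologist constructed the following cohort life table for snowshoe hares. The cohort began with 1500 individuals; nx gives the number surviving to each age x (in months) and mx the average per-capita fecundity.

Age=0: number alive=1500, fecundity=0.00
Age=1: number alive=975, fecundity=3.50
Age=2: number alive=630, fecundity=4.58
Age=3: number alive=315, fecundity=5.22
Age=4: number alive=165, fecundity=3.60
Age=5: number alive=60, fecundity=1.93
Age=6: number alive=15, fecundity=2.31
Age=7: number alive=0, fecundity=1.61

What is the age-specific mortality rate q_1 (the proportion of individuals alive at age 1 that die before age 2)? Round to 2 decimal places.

0.35

lx = nx/n0 = nx/1500: 1, 0.65, 0.42, 0.21, 0.11, 0.04, 0.01, 0
q_1 = (l_1 − l_2) / l_1 = (0.65 − 0.42) / 0.65
     = 0.23 / 0.65 = 0.353846… → 0.35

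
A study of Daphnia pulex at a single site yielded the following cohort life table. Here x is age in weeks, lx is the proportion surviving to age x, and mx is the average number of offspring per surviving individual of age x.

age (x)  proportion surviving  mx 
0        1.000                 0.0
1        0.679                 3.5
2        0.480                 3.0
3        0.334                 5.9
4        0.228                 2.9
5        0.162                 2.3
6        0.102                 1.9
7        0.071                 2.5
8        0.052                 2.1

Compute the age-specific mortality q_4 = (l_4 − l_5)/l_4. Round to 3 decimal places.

0.289

q_4 = (l_4 − l_5) / l_4 = (0.228 − 0.162) / 0.228
     = 0.066 / 0.228 = 0.289474… → 0.289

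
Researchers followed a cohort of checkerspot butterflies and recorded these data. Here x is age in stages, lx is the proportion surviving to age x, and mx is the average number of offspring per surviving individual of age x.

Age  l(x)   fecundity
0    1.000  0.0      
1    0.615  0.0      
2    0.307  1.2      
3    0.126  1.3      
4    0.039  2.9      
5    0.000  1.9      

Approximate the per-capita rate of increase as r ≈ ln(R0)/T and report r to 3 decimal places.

R0 = Σ lx·mx = 0 + 0 + 0.3684 + 0.1638 + 0.1131 + 0 = 0.6453
Σ x·lx·mx = 1.6806; T = 1.6806/0.6453 = 2.60437…
r ≈ ln(R0)/T = ln(0.6453)/2.60437… = -0.16819… → -0.168

-0.168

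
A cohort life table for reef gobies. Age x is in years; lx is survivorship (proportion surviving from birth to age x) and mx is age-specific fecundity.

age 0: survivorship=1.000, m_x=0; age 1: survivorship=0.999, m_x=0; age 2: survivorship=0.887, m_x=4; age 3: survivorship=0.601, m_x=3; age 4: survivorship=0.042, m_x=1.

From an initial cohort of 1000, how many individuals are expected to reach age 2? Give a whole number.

Expected survivors = N0 · l_2 = 1000 × 0.887 = 887 → 887

887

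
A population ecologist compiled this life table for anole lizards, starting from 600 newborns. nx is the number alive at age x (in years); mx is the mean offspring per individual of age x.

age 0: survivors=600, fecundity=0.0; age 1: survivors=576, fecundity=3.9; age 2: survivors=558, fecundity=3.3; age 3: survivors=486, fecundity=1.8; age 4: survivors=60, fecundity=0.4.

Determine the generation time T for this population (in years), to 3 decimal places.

lx = nx/n0 = nx/600: 1, 0.96, 0.93, 0.81, 0.1
lx·mx: 0, 3.744, 3.069, 1.458, 0.04 → R0 = 8.311
x·lx·mx: 0, 3.744, 6.138, 4.374, 0.16 → Σ = 14.416
T = 14.416 / 8.311 = 1.734569… → 1.735

1.735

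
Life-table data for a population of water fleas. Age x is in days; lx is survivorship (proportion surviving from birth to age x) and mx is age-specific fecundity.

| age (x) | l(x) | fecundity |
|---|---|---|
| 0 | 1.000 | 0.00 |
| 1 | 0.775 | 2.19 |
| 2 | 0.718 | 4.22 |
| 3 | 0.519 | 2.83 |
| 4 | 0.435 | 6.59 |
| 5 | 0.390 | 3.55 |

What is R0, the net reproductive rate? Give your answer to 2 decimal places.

10.45

lx·mx by age: 0, 1.69725, 3.02996, 1.46877, 2.86665, 1.3845
R0 = Σ lx·mx = 10.44713 → 10.45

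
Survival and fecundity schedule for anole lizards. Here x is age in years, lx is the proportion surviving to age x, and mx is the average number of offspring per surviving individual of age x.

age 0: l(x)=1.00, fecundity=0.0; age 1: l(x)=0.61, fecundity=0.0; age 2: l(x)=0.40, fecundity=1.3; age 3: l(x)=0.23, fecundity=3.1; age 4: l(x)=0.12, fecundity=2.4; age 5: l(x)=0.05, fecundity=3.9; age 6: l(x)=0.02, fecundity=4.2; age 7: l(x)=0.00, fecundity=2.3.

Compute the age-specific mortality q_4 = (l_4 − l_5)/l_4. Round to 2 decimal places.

q_4 = (l_4 − l_5) / l_4 = (0.12 − 0.05) / 0.12
     = 0.07 / 0.12 = 0.583333… → 0.58

0.58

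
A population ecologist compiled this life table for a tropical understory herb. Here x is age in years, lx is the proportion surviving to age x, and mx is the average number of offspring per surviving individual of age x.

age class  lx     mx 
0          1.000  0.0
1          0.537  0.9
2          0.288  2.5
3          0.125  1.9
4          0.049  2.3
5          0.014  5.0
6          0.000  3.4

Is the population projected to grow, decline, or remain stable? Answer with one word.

growing

R0 = Σ lx·mx = 0 + 0.4833 + 0.72 + 0.2375 + 0.1127 + 0.07 + 0 = 1.6235
R0 > 1, so the population is growing.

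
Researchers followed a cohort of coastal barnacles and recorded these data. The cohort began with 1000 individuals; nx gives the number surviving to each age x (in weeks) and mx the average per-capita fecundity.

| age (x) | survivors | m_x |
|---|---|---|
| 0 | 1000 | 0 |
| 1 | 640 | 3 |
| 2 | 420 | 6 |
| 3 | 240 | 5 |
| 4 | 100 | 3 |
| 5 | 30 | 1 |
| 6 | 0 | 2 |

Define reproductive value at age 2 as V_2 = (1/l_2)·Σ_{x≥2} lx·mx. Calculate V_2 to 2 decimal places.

lx = nx/n0 = nx/1000: 1, 0.64, 0.42, 0.24, 0.1, 0.03, 0
lx·mx for x ≥ 2: 2.52, 1.2, 0.3, 0.03, 0 → sum = 4.05
V_2 = 4.05 / l_2 = 4.05 / 0.42 = 9.642857… → 9.64

9.64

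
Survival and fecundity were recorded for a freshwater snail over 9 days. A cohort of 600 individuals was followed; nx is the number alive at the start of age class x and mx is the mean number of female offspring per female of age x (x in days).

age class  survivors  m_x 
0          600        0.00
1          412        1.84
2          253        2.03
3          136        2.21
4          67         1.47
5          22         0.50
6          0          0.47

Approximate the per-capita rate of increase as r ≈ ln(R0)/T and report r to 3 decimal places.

lx = nx/n0 = nx/600: 1, 0.68667…, 0.42167…, 0.22667…, 0.11167…, 0.03667…, 0
R0 = Σ lx·mx = 0 + 1.26347… + 0.85598… + 0.50093… + 0.16415… + 0.01833… + 0 = 2.802867…
Σ x·lx·mx = 5.2265…; T = 5.2265…/2.802867… = 1.8647…
r ≈ ln(R0)/T = ln(2.802867…)/1.8647… = 0.55271… → 0.553

0.553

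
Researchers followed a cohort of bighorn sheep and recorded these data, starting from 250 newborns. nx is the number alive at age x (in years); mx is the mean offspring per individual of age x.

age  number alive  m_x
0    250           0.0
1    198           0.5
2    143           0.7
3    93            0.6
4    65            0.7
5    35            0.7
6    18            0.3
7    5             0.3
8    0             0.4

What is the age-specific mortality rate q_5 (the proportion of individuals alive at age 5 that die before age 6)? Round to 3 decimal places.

0.486

lx = nx/n0 = nx/250: 1, 0.792, 0.572, 0.372, 0.26, 0.14, 0.072, 0.02, 0
q_5 = (l_5 − l_6) / l_5 = (0.14 − 0.072) / 0.14
     = 0.068 / 0.14 = 0.485714… → 0.486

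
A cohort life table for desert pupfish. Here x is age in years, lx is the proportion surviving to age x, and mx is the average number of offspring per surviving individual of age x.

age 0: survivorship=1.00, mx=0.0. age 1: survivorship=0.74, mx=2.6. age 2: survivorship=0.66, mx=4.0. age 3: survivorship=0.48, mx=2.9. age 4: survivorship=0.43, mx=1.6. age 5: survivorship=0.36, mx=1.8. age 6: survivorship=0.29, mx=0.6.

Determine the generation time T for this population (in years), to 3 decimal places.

2.467

lx·mx: 0, 1.924, 2.64, 1.392, 0.688, 0.648, 0.174 → R0 = 7.466
x·lx·mx: 0, 1.924, 5.28, 4.176, 2.752, 3.24, 1.044 → Σ = 18.416
T = 18.416 / 7.466 = 2.466649… → 2.467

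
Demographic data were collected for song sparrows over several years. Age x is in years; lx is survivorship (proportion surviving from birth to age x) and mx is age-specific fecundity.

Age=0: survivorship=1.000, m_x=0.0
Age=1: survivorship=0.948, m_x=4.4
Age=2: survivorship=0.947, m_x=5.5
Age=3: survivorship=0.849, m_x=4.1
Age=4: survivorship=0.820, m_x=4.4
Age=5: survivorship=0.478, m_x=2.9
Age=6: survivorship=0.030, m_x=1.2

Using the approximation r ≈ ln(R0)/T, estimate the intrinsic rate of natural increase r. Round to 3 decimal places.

R0 = Σ lx·mx = 0 + 4.1712 + 5.2085 + 3.4809 + 3.608 + 1.3862 + 0.036 = 17.8908
Σ x·lx·mx = 46.6099; T = 46.6099/17.8908 = 2.60524…
r ≈ ln(R0)/T = ln(17.8908)/2.60524… = 1.10711… → 1.107

1.107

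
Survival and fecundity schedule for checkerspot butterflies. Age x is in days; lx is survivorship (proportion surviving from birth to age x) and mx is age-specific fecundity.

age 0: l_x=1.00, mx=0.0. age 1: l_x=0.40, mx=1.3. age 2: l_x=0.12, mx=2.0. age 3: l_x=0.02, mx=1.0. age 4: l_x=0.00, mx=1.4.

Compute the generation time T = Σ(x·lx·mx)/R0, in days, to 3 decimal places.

lx·mx: 0, 0.52, 0.24, 0.02, 0 → R0 = 0.78
x·lx·mx: 0, 0.52, 0.48, 0.06, 0 → Σ = 1.06
T = 1.06 / 0.78 = 1.358974… → 1.359

1.359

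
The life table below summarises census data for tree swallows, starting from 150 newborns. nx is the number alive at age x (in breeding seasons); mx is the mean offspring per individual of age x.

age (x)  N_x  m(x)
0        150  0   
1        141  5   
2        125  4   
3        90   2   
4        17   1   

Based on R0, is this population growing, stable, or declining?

growing

lx = nx/n0 = nx/150: 1, 0.94, 0.83333…, 0.6, 0.11333…
R0 = Σ lx·mx = 0 + 4.7 + 3.333333… + 1.2 + 0.113333… = 9.346667…
R0 > 1, so the population is growing.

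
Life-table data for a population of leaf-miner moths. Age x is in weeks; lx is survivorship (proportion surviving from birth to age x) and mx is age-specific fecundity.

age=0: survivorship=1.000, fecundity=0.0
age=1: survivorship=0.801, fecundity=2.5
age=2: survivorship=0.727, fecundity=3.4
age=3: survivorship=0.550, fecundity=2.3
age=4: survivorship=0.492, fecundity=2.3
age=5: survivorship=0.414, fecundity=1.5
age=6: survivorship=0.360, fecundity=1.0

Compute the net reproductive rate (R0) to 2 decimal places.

lx·mx by age: 0, 2.0025, 2.4718, 1.265, 1.1316, 0.621, 0.36
R0 = Σ lx·mx = 7.8519 → 7.85

7.85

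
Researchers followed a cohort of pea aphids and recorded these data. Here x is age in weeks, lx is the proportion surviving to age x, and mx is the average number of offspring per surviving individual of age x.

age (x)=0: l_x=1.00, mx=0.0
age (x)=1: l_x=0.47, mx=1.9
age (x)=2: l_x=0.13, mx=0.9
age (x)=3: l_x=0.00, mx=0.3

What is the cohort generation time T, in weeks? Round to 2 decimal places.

1.12

lx·mx: 0, 0.893, 0.117, 0 → R0 = 1.01
x·lx·mx: 0, 0.893, 0.234, 0 → Σ = 1.127
T = 1.127 / 1.01 = 1.115842… → 1.12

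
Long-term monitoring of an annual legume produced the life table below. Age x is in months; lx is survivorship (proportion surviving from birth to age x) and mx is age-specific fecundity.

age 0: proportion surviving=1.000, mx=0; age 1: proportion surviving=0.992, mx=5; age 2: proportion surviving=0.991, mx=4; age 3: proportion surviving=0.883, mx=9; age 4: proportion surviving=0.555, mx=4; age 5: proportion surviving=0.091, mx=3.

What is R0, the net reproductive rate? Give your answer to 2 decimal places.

19.36

lx·mx by age: 0, 4.96, 3.964, 7.947, 2.22, 0.273
R0 = Σ lx·mx = 19.364 → 19.36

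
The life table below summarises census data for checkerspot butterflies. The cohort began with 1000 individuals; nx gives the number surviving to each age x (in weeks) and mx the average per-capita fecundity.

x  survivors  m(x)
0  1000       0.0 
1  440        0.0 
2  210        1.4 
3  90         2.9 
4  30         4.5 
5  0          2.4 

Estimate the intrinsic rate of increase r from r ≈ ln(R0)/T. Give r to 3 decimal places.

-0.134

lx = nx/n0 = nx/1000: 1, 0.44, 0.21, 0.09, 0.03, 0
R0 = Σ lx·mx = 0 + 0 + 0.294 + 0.261 + 0.135 + 0 = 0.69
Σ x·lx·mx = 1.911; T = 1.911/0.69 = 2.76957…
r ≈ ln(R0)/T = ln(0.69)/2.76957… = -0.13398… → -0.134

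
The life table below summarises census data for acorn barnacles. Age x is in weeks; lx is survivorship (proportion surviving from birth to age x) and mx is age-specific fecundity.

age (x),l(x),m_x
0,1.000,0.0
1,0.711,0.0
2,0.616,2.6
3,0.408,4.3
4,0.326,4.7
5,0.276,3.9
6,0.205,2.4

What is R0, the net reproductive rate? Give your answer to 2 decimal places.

lx·mx by age: 0, 0, 1.6016, 1.7544, 1.5322, 1.0764, 0.492
R0 = Σ lx·mx = 6.4566 → 6.46

6.46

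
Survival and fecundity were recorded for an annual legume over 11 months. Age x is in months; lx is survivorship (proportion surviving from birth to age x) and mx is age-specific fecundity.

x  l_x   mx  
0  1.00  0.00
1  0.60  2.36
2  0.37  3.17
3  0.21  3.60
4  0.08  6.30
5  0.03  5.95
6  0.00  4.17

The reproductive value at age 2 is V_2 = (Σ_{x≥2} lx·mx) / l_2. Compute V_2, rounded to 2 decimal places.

lx·mx for x ≥ 2: 1.1729, 0.756, 0.504, 0.1785, 0 → sum = 2.6114
V_2 = 2.6114 / l_2 = 2.6114 / 0.37 = 7.057838… → 7.06

7.06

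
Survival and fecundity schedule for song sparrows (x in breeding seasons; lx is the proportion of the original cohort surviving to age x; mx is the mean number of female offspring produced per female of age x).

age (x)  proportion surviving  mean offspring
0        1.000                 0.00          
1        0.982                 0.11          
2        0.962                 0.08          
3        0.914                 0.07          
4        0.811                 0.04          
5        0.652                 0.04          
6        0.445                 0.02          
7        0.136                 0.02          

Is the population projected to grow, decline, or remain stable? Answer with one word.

R0 = Σ lx·mx = 0 + 0.10802 + 0.07696 + 0.06398 + 0.03244 + 0.02608 + 0.0089 + 0.00272 = 0.3191
R0 < 1, so the population is declining.

declining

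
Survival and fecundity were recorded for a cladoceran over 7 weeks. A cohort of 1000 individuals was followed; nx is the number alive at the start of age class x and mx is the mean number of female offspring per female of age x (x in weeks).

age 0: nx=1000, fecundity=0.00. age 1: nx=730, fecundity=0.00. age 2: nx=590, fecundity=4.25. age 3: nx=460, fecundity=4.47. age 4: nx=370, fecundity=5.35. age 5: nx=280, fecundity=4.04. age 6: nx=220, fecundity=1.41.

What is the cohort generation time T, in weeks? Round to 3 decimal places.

3.334

lx = nx/n0 = nx/1000: 1, 0.73, 0.59, 0.46, 0.37, 0.28, 0.22
lx·mx: 0, 0, 2.5075, 2.0562, 1.9795, 1.1312, 0.3102 → R0 = 7.9846
x·lx·mx: 0, 0, 5.015, 6.1686, 7.918, 5.656, 1.8612 → Σ = 26.6188
T = 26.6188 / 7.9846 = 3.333768… → 3.334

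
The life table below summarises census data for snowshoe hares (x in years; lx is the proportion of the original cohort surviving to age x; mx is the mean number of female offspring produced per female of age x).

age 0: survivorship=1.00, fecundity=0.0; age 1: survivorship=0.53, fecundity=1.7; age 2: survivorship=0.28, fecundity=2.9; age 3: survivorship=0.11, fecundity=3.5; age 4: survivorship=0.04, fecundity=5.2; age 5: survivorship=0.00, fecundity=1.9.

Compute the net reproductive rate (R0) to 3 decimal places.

lx·mx by age: 0, 0.901, 0.812, 0.385, 0.208, 0
R0 = Σ lx·mx = 2.306 → 2.306

2.306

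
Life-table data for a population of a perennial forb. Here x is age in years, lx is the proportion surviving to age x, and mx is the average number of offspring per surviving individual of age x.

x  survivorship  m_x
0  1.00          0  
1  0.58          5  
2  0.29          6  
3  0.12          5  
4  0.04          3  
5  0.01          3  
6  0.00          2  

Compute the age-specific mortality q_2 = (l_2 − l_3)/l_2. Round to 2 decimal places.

0.59

q_2 = (l_2 − l_3) / l_2 = (0.29 − 0.12) / 0.29
     = 0.17 / 0.29 = 0.586207… → 0.59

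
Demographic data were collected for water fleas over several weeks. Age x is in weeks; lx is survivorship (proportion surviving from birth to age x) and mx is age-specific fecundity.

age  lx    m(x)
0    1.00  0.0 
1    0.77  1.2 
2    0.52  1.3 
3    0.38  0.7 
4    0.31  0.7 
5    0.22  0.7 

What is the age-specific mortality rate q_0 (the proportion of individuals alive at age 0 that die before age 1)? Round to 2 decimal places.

0.23

q_0 = (l_0 − l_1) / l_0 = (1 − 0.77) / 1
     = 0.23 / 1 = 0.23 → 0.23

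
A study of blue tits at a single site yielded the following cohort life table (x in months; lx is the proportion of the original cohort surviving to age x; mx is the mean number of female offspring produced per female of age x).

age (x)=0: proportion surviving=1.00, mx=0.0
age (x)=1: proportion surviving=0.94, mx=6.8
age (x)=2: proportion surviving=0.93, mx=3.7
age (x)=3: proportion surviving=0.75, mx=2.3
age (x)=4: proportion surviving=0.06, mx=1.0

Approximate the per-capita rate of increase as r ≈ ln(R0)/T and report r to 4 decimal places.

1.5246

R0 = Σ lx·mx = 0 + 6.392 + 3.441 + 1.725 + 0.06 = 11.618
Σ x·lx·mx = 18.689; T = 18.689/11.618 = 1.60862…
r ≈ ln(R0)/T = ln(11.618)/1.60862… = 1.524629… → 1.5246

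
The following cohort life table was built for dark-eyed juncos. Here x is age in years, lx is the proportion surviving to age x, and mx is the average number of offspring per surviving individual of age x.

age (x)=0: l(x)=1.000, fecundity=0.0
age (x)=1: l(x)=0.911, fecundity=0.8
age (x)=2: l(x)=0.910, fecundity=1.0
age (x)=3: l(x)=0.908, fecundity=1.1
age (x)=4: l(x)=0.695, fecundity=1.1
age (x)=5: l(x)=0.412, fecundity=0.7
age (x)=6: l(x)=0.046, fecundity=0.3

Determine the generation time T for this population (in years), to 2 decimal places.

2.73

lx·mx: 0, 0.7288, 0.91, 0.9988, 0.7645, 0.2884, 0.0138 → R0 = 3.7043
x·lx·mx: 0, 0.7288, 1.82, 2.9964, 3.058, 1.442, 0.0828 → Σ = 10.128
T = 10.128 / 3.7043 = 2.73412… → 2.73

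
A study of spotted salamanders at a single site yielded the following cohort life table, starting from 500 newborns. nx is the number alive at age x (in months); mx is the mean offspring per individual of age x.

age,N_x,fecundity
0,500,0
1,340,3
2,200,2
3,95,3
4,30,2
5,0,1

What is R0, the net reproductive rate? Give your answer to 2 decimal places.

lx = nx/n0 = nx/500: 1, 0.68, 0.4, 0.19, 0.06, 0
lx·mx by age: 0, 2.04, 0.8, 0.57, 0.12, 0
R0 = Σ lx·mx = 3.53 → 3.53

3.53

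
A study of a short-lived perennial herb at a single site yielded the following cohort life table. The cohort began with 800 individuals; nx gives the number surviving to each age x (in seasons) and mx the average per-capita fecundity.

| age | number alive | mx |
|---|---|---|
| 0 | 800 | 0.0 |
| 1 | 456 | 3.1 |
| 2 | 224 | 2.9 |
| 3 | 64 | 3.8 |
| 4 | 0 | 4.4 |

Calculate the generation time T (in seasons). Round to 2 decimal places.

lx = nx/n0 = nx/800: 1, 0.57, 0.28, 0.08, 0
lx·mx: 0, 1.767, 0.812, 0.304, 0 → R0 = 2.883
x·lx·mx: 0, 1.767, 1.624, 0.912, 0 → Σ = 4.303
T = 4.303 / 2.883 = 1.492542… → 1.49

1.49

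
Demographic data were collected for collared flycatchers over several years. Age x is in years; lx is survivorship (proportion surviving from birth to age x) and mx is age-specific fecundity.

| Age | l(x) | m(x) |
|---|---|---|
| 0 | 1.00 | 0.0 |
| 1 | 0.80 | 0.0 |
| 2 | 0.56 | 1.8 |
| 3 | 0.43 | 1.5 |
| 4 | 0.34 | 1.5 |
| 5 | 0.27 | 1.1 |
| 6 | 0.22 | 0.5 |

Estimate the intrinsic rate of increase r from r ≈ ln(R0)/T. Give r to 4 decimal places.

R0 = Σ lx·mx = 0 + 0 + 1.008 + 0.645 + 0.51 + 0.297 + 0.11 = 2.57
Σ x·lx·mx = 8.136; T = 8.136/2.57 = 3.16576…
r ≈ ln(R0)/T = ln(2.57)/3.16576… = 0.298161… → 0.2982

0.2982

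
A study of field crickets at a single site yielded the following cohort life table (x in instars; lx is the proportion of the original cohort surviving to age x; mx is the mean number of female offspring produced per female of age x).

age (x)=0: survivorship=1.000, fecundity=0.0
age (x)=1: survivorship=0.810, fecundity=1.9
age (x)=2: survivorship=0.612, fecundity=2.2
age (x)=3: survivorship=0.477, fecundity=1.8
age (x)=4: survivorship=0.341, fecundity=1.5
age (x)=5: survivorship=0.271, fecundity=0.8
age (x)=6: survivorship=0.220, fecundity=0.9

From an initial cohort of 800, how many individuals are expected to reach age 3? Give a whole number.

382

Expected survivors = N0 · l_3 = 800 × 0.477 = 381.6 → 382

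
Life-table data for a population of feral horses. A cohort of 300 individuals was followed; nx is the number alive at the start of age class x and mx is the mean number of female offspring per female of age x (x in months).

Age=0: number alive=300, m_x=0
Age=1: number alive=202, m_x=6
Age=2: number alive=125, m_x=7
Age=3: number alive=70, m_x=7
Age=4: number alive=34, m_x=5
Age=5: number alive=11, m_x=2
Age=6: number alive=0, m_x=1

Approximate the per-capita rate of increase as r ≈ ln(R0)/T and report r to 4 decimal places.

lx = nx/n0 = nx/300: 1, 0.67333…, 0.41667…, 0.23333…, 0.11333…, 0.03667…, 0
R0 = Σ lx·mx = 0 + 4.04… + 2.91667… + 1.63333… + 0.56667… + 0.07333… + 0 = 9.23…
Σ x·lx·mx = 17.406667…; T = 17.406667…/9.23… = 1.88588…
r ≈ ln(R0)/T = ln(9.23…)/1.88588… = 1.178474… → 1.1785

1.1785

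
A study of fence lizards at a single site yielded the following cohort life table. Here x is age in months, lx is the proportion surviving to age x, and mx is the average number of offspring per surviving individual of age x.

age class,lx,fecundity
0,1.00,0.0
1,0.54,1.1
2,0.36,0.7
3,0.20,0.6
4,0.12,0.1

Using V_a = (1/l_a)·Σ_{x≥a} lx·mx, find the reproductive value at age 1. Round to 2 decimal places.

lx·mx for x ≥ 1: 0.594, 0.252, 0.12, 0.012 → sum = 0.978
V_1 = 0.978 / l_1 = 0.978 / 0.54 = 1.811111… → 1.81

1.81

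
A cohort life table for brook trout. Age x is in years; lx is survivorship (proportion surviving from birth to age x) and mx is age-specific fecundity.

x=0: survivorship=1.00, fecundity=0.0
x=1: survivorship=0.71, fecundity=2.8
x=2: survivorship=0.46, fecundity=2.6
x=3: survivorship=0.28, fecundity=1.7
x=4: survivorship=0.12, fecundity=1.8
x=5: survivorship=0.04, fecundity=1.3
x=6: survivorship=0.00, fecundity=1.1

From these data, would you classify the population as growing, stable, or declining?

growing

R0 = Σ lx·mx = 0 + 1.988 + 1.196 + 0.476 + 0.216 + 0.052 + 0 = 3.928
R0 > 1, so the population is growing.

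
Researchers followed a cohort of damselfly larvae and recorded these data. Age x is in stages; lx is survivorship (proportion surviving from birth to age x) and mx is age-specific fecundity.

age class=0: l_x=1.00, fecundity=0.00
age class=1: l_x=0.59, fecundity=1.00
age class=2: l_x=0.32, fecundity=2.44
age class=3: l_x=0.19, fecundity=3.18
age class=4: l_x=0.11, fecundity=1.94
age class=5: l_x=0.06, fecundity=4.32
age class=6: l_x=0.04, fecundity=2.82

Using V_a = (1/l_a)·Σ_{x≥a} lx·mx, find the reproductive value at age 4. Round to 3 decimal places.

lx·mx for x ≥ 4: 0.2134, 0.2592, 0.1128 → sum = 0.5854
V_4 = 0.5854 / l_4 = 0.5854 / 0.11 = 5.321818… → 5.322

5.322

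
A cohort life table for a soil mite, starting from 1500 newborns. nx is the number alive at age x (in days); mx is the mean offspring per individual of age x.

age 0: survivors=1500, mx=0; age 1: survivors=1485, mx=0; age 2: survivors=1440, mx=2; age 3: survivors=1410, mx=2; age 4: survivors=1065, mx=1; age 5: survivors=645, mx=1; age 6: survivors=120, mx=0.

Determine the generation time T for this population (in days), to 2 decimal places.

lx = nx/n0 = nx/1500: 1, 0.99, 0.96, 0.94, 0.71, 0.43, 0.08
lx·mx: 0, 0, 1.92, 1.88, 0.71, 0.43, 0 → R0 = 4.94
x·lx·mx: 0, 0, 3.84, 5.64, 2.84, 2.15, 0 → Σ = 14.47
T = 14.47 / 4.94 = 2.92915… → 2.93

2.93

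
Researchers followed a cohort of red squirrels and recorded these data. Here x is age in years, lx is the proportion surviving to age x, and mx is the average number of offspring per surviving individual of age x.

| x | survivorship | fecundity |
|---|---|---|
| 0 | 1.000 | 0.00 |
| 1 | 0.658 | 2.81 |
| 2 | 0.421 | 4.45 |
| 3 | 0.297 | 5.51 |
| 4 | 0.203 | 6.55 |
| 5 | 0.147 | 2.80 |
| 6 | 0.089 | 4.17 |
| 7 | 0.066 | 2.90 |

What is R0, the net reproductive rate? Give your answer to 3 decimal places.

7.663

lx·mx by age: 0, 1.84898, 1.87345, 1.63647, 1.32965, 0.4116, 0.37113, 0.1914
R0 = Σ lx·mx = 7.66268 → 7.663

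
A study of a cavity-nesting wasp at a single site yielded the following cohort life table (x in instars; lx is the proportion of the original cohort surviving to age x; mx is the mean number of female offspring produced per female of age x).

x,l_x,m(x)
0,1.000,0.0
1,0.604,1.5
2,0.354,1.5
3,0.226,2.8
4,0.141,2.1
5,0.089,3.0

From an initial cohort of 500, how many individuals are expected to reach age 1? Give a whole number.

302

Expected survivors = N0 · l_1 = 500 × 0.604 = 302 → 302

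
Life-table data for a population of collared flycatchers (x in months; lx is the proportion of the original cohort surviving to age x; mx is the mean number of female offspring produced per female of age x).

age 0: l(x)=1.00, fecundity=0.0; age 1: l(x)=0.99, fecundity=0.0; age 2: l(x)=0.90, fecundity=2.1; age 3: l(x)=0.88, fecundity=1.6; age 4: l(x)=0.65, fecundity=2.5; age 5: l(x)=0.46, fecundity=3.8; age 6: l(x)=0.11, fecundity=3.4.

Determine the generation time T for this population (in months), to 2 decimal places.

lx·mx: 0, 0, 1.89, 1.408, 1.625, 1.748, 0.374 → R0 = 7.045
x·lx·mx: 0, 0, 3.78, 4.224, 6.5, 8.74, 2.244 → Σ = 25.488
T = 25.488 / 7.045 = 3.617885… → 3.62

3.62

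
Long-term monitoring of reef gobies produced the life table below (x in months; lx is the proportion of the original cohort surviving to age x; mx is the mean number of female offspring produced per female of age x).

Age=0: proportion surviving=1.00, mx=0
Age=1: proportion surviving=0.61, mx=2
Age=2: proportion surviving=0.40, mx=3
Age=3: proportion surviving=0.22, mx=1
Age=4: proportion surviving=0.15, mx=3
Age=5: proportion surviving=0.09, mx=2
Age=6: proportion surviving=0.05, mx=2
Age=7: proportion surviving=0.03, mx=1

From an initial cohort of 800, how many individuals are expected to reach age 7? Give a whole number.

Expected survivors = N0 · l_7 = 800 × 0.03 = 24 → 24

24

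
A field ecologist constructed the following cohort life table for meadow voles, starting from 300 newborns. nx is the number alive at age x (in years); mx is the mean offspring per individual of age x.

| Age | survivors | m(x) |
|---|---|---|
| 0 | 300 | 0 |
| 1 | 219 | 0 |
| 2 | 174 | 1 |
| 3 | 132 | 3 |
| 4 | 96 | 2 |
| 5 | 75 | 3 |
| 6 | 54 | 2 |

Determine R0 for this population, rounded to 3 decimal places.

lx = nx/n0 = nx/300: 1, 0.73, 0.58, 0.44, 0.32, 0.25, 0.18
lx·mx by age: 0, 0, 0.58, 1.32, 0.64, 0.75, 0.36
R0 = Σ lx·mx = 3.65 → 3.650

3.650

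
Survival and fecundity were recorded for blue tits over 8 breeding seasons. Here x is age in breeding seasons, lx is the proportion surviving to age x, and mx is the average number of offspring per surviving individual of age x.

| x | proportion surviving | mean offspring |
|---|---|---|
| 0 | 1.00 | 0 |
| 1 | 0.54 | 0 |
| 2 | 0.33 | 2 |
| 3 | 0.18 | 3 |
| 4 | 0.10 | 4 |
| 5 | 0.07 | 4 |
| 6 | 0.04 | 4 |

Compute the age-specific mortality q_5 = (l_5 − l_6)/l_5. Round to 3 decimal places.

0.429

q_5 = (l_5 − l_6) / l_5 = (0.07 − 0.04) / 0.07
     = 0.03 / 0.07 = 0.428571… → 0.429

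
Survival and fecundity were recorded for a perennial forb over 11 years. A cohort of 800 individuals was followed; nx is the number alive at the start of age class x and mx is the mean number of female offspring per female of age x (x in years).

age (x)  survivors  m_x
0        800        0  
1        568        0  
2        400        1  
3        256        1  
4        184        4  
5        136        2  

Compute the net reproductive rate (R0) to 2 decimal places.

lx = nx/n0 = nx/800: 1, 0.71, 0.5, 0.32, 0.23, 0.17
lx·mx by age: 0, 0, 0.5, 0.32, 0.92, 0.34
R0 = Σ lx·mx = 2.08 → 2.08

2.08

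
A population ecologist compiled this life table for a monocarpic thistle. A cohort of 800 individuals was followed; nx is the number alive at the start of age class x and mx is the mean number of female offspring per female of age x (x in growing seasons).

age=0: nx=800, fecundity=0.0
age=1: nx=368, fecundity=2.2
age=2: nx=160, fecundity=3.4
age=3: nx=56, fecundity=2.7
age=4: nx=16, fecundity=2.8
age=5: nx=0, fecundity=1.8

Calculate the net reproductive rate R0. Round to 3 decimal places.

1.937

lx = nx/n0 = nx/800: 1, 0.46, 0.2, 0.07, 0.02, 0
lx·mx by age: 0, 1.012, 0.68, 0.189, 0.056, 0
R0 = Σ lx·mx = 1.937 → 1.937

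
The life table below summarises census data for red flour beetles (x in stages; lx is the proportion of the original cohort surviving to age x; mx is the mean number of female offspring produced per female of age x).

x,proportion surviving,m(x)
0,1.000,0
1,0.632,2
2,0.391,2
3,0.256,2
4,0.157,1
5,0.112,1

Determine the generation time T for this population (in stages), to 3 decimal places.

1.964

lx·mx: 0, 1.264, 0.782, 0.512, 0.157, 0.112 → R0 = 2.827
x·lx·mx: 0, 1.264, 1.564, 1.536, 0.628, 0.56 → Σ = 5.552
T = 5.552 / 2.827 = 1.963919… → 1.964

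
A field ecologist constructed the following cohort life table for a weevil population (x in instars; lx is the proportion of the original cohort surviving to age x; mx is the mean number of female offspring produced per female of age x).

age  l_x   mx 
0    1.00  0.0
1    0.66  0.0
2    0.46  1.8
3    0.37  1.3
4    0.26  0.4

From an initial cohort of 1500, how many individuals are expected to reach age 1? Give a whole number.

Expected survivors = N0 · l_1 = 1500 × 0.66 = 990 → 990

990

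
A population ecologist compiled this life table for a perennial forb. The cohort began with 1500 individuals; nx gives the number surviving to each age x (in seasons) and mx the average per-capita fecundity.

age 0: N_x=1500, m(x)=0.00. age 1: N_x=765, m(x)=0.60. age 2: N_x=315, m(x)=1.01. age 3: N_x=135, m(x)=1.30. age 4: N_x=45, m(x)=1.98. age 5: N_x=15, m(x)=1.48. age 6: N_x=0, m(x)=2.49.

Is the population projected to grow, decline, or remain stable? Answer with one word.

declining

lx = nx/n0 = nx/1500: 1, 0.51, 0.21, 0.09, 0.03, 0.01, 0
R0 = Σ lx·mx = 0 + 0.306 + 0.2121 + 0.117 + 0.0594 + 0.0148 + 0 = 0.7093
R0 < 1, so the population is declining.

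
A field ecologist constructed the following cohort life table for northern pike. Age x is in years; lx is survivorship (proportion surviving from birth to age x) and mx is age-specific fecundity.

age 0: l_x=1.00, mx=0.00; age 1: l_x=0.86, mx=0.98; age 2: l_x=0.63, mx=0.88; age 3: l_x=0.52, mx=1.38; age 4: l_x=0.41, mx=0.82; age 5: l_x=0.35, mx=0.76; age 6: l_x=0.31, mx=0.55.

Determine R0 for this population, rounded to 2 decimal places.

2.89

lx·mx by age: 0, 0.8428, 0.5544, 0.7176, 0.3362, 0.266, 0.1705
R0 = Σ lx·mx = 2.8875 → 2.89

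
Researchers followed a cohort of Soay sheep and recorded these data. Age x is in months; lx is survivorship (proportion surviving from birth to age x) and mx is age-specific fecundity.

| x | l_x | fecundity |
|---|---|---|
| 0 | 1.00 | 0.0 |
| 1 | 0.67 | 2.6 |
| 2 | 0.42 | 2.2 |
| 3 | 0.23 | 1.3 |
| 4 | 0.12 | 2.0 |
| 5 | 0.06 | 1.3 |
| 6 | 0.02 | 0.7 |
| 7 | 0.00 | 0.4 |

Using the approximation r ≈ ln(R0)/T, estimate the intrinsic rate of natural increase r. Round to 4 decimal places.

0.6643

R0 = Σ lx·mx = 0 + 1.742 + 0.924 + 0.299 + 0.24 + 0.078 + 0.014 + 0 = 3.297
Σ x·lx·mx = 5.921; T = 5.921/3.297 = 1.79588…
r ≈ ln(R0)/T = ln(3.297)/1.79588… = 0.664307… → 0.6643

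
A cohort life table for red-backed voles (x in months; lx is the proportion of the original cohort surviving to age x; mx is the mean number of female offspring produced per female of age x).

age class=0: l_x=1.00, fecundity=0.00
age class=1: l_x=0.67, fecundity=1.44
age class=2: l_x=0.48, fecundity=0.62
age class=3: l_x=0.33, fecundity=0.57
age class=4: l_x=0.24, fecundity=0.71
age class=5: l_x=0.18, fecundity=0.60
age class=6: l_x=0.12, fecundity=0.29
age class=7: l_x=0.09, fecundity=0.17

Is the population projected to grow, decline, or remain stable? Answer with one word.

R0 = Σ lx·mx = 0 + 0.9648 + 0.2976 + 0.1881 + 0.1704 + 0.108 + 0.0348 + 0.0153 = 1.779
R0 > 1, so the population is growing.

growing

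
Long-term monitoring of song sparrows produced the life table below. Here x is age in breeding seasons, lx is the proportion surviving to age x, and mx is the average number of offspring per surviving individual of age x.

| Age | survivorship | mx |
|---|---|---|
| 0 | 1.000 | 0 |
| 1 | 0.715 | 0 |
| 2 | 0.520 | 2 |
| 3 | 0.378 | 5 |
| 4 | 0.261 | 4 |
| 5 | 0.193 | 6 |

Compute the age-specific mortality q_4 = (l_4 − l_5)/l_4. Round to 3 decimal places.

q_4 = (l_4 − l_5) / l_4 = (0.261 − 0.193) / 0.261
     = 0.068 / 0.261 = 0.260536… → 0.261

0.261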